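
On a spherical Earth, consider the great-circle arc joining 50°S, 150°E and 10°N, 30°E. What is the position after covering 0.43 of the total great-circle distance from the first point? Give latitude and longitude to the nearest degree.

≈ 40°S, 78°E

From cos δ = sin φ₁ sin φ₂ + cos φ₁ cos φ₂ cos Δλ, the central angle is δ ≈ 2.037 rad (116.7°).
Interpolate at f = 0.43 with slerp weights a = sin((1−f)δ)/sin δ ≈ 1.027, b = sin(fδ)/sin δ ≈ 0.860.
p = a·p₁ + b·p₂ ≈ (0.162, 0.753, -0.637); φ = arcsin(p_z) ≈ -39.59°, λ = atan2(p_y, p_x) ≈ 77.88°.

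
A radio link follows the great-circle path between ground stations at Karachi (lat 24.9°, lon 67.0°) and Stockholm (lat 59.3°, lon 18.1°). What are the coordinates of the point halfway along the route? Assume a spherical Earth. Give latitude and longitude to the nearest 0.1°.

≈ lat 44.6°, lon 49.8°

Write both endpoints as unit vectors p₁, p₂ with components (cos φ cos λ, cos φ sin λ, sin φ).
The central angle between the endpoints is δ = arccos(p₁·p₂) ≈ 0.841 rad (48.2°).
Interpolate at f = 1/2 with slerp weights a = sin((1−f)δ)/sin δ ≈ 0.548, b = sin(fδ)/sin δ ≈ 0.548.
p = a·p₁ + b·p₂ ≈ (0.460, 0.544, 0.702); φ = arcsin(p_z) ≈ 44.56°, λ = atan2(p_y, p_x) ≈ 49.80°.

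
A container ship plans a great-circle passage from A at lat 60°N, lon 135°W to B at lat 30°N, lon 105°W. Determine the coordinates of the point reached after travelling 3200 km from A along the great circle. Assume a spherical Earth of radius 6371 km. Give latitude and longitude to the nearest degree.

≈ lat 37°N, lon 109°W

Write both endpoints as unit vectors p₁, p₂ with components (cos φ cos λ, cos φ sin λ, sin φ).
The central angle between the endpoints is δ = arccos(p₁·p₂) ≈ 0.630 rad (36.1°). The total great-circle distance is δ·R ≈ 0.630 × 6371 ≈ 4014 km, so the target fraction is f = 3200/4014 ≈ 0.797.
Interpolate at f ≈ 0.797 with slerp weights a = sin((1−f)δ)/sin δ ≈ 0.216, b = sin(fδ)/sin δ ≈ 0.817.
p = a·p₁ + b·p₂ ≈ (-0.260, -0.760, 0.596); φ = arcsin(p_z) ≈ 36.57°, λ = atan2(p_y, p_x) ≈ -108.86°.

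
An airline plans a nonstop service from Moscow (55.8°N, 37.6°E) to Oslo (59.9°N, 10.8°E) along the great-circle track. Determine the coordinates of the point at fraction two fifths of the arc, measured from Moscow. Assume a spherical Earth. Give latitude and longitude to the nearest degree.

≈ (58°N, 28°E)

From cos δ = sin φ₁ sin φ₂ + cos φ₁ cos φ₂ cos Δλ, the central angle is δ ≈ 0.257 rad (14.7°).
Interpolate at f = 2/5 with slerp weights a = sin((1−f)δ)/sin δ ≈ 0.604, b = sin(fδ)/sin δ ≈ 0.404.
p = a·p₁ + b·p₂ ≈ (0.468, 0.245, 0.849); φ = arcsin(p_z) ≈ 58.11°, λ = atan2(p_y, p_x) ≈ 27.65°.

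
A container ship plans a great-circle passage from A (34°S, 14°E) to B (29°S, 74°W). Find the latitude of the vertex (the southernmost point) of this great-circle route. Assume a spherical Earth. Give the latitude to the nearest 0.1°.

The great circle lies in the plane with unit normal n̂ = (p₁ × p₂)/|p₁ × p₂|.
Here n̂_z ≈ -0.759; the vertex latitude is φ_max = arccos|n̂_z| ≈ 40.6°.
Check via Clairaut: cos φ_max = |cos φ₁| · sin C = cos(34.0°)·sin(113.8°) ≈ 0.759, again giving ≈ 40.6°.

≈ 40.6°S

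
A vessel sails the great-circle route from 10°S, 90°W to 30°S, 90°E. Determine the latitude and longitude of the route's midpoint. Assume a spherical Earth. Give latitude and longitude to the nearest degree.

Convert each endpoint to a unit vector on the sphere (x = cos φ cos λ, y = cos φ sin λ, z = sin φ).
The central angle between the endpoints is δ = arccos(p₁·p₂) ≈ 2.443 rad (140.0°).
Interpolate at f = 1/2 with slerp weights a = sin((1−f)δ)/sin δ ≈ 1.462, b = sin(fδ)/sin δ ≈ 1.462.
p = a·p₁ + b·p₂ ≈ (0.000, -0.174, -0.985); φ = arcsin(p_z) ≈ -80.00°, λ = atan2(p_y, p_x) ≈ -90.00°.

≈ 80°S, 90°W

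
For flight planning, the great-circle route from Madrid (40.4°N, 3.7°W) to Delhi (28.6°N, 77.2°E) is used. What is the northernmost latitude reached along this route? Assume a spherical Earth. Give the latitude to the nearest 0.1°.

The great circle lies in the plane with unit normal n̂ = (p₁ × p₂)/|p₁ × p₂|.
Here n̂_z ≈ +0.726; the vertex latitude is φ_max = arccos|n̂_z| ≈ 43.4°.

≈ 43.4°N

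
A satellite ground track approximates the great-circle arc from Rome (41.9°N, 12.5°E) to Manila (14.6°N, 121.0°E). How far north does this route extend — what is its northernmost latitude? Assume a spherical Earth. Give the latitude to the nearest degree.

The great circle lies in the plane with unit normal n̂ = (p₁ × p₂)/|p₁ × p₂|.
Here n̂_z ≈ +0.684; the vertex latitude is φ_max = arccos|n̂_z| ≈ 46.8°.
Check via Clairaut: cos φ_max = |cos φ₁| · sin C = cos(41.9°)·sin(66.8°) ≈ 0.684, again giving ≈ 46.8°.

≈ 47°N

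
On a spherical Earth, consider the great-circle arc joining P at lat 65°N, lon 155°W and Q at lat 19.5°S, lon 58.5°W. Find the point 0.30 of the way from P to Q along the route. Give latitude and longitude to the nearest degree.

From cos δ = sin φ₁ sin φ₂ + cos φ₁ cos φ₂ cos Δλ, the central angle is δ ≈ 1.926 rad (110.3°).
Interpolate at f = 0.30 with slerp weights a = sin((1−f)δ)/sin δ ≈ 1.040, b = sin(fδ)/sin δ ≈ 0.582.
p = a·p₁ + b·p₂ ≈ (-0.112, -0.654, 0.748); φ = arcsin(p_z) ≈ 48.44°, λ = atan2(p_y, p_x) ≈ -99.68°.

≈ lat 48°N, lon 100°W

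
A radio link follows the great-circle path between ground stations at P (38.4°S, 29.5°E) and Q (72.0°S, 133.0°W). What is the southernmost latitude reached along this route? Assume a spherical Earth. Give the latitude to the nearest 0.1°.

The great circle lies in the plane with unit normal n̂ = (p₁ × p₂)/|p₁ × p₂|.
Here n̂_z ≈ -0.078; the vertex latitude is φ_max = arccos|n̂_z| ≈ 85.5°.

≈ 85.5°S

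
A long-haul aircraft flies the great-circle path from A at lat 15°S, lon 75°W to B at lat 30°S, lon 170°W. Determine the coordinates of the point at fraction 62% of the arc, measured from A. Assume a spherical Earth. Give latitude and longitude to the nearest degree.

≈ lat 33°S, lon 131°W

Write both endpoints as unit vectors p₁, p₂ with components (cos φ cos λ, cos φ sin λ, sin φ).
The central angle between the endpoints is δ = arccos(p₁·p₂) ≈ 1.514 rad (86.8°).
Interpolate at f = 0.62 with slerp weights a = sin((1−f)δ)/sin δ ≈ 0.545, b = sin(fδ)/sin δ ≈ 0.808.
p = a·p₁ + b·p₂ ≈ (-0.553, -0.630, -0.545); φ = arcsin(p_z) ≈ -33.04°, λ = atan2(p_y, p_x) ≈ -131.27°.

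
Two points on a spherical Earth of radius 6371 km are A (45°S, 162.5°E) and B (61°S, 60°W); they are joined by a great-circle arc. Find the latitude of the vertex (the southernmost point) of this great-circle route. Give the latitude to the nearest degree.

The great circle lies in the plane with unit normal n̂ = (p₁ × p₂)/|p₁ × p₂|.
Here n̂_z ≈ +0.249; the vertex latitude is φ_max = arccos|n̂_z| ≈ 75.6°.
Check via Clairaut: cos φ_max = |cos φ₁| · sin C = cos(45.0°)·sin(159.4°) ≈ 0.249, again giving ≈ 75.6°.

≈ 76°S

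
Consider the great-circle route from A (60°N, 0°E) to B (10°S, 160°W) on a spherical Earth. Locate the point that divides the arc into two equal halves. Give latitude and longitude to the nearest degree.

Write both endpoints as unit vectors p₁, p₂ with components (cos φ cos λ, cos φ sin λ, sin φ).
The central angle between the endpoints is δ = arccos(p₁·p₂) ≈ 2.231 rad (127.8°).
Interpolate at f = 1/2 with slerp weights a = sin((1−f)δ)/sin δ ≈ 1.137, b = sin(fδ)/sin δ ≈ 1.137.
p = a·p₁ + b·p₂ ≈ (-0.484, -0.383, 0.787); φ = arcsin(p_z) ≈ 51.91°, λ = atan2(p_y, p_x) ≈ -141.63°.

≈ (52°N, 142°W)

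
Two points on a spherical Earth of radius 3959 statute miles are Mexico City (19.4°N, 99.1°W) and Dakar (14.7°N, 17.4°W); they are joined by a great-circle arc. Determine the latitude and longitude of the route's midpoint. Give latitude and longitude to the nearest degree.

≈ 22°N, 58°W

Convert each endpoint to a unit vector on the sphere (x = cos φ cos λ, y = cos φ sin λ, z = sin φ).
The central angle between the endpoints is δ = arccos(p₁·p₂) ≈ 1.353 rad (77.5°).
Interpolate at f = 1/2 with slerp weights a = sin((1−f)δ)/sin δ ≈ 0.641, b = sin(fδ)/sin δ ≈ 0.641.
p = a·p₁ + b·p₂ ≈ (0.496, -0.783, 0.376); φ = arcsin(p_z) ≈ 22.07°, λ = atan2(p_y, p_x) ≈ -57.63°.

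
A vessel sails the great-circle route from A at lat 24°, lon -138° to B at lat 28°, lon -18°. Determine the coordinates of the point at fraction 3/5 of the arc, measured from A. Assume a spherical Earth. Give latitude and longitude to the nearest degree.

≈ lat 44°, lon -65°

Write both endpoints as unit vectors p₁, p₂ with components (cos φ cos λ, cos φ sin λ, sin φ).
The central angle between the endpoints is δ = arccos(p₁·p₂) ≈ 1.785 rad (102.3°).
Interpolate at f = 3/5 with slerp weights a = sin((1−f)δ)/sin δ ≈ 0.670, b = sin(fδ)/sin δ ≈ 0.898.
p = a·p₁ + b·p₂ ≈ (0.299, -0.655, 0.694); φ = arcsin(p_z) ≈ 43.96°, λ = atan2(p_y, p_x) ≈ -65.43°.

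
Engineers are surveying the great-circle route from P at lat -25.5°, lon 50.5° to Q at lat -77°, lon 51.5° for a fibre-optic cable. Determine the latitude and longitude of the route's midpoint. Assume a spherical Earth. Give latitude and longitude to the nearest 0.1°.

Convert each endpoint to a unit vector on the sphere (x = cos φ cos λ, y = cos φ sin λ, z = sin φ).
The central angle between the endpoints is δ = arccos(p₁·p₂) ≈ 0.899 rad (51.5°).
Interpolate at f = 1/2 with slerp weights a = sin((1−f)δ)/sin δ ≈ 0.555, b = sin(fδ)/sin δ ≈ 0.555.
p = a·p₁ + b·p₂ ≈ (0.396, 0.484, -0.780); φ = arcsin(p_z) ≈ -51.25°, λ = atan2(p_y, p_x) ≈ 50.70°.

≈ lat -51.3°, lon 50.7°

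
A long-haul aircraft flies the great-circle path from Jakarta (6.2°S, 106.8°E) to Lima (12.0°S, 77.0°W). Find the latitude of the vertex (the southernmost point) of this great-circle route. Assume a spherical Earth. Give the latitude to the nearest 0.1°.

≈ 78.3°S

The great circle lies in the plane with unit normal n̂ = (p₁ × p₂)/|p₁ × p₂|.
Here n̂_z ≈ +0.202; the vertex latitude is φ_max = arccos|n̂_z| ≈ 78.3°.
Check via Clairaut: cos φ_max = |cos φ₁| · sin C = cos(6.2°)·sin(168.3°) ≈ 0.202, again giving ≈ 78.3°.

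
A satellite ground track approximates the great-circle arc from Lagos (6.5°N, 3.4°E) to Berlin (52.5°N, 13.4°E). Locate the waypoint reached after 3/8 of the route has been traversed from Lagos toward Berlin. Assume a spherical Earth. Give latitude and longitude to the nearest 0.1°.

≈ (23.8°N, 6.1°E)

The haversine formula gives a central angle δ ≈ 0.816 rad (46.7°) between the endpoints.
Interpolate at f = 3/8 with slerp weights a = sin((1−f)δ)/sin δ ≈ 0.670, b = sin(fδ)/sin δ ≈ 0.414.
p = a·p₁ + b·p₂ ≈ (0.910, 0.098, 0.404); φ = arcsin(p_z) ≈ 23.82°, λ = atan2(p_y, p_x) ≈ 6.14°.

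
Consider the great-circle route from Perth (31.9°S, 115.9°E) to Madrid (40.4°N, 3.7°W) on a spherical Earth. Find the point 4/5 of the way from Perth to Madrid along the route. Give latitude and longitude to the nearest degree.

From cos δ = sin φ₁ sin φ₂ + cos φ₁ cos φ₂ cos Δλ, the central angle is δ ≈ 2.294 rad (131.4°).
Interpolate at f = 4/5 with slerp weights a = sin((1−f)δ)/sin δ ≈ 0.591, b = sin(fδ)/sin δ ≈ 1.288.
p = a·p₁ + b·p₂ ≈ (0.759, 0.388, 0.522); φ = arcsin(p_z) ≈ 31.49°, λ = atan2(p_y, p_x) ≈ 27.06°.

≈ 31°N, 27°E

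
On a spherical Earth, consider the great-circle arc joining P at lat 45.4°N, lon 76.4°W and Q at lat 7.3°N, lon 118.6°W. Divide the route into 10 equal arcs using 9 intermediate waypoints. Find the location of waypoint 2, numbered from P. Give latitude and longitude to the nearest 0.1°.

Write both endpoints as unit vectors p₁, p₂ with components (cos φ cos λ, cos φ sin λ, sin φ).
The central angle between the endpoints is δ = arccos(p₁·p₂) ≈ 0.919 rad (52.7°).
Interpolate at f = 2/10 with slerp weights a = sin((1−f)δ)/sin δ ≈ 0.844, b = sin(fδ)/sin δ ≈ 0.230.
p = a·p₁ + b·p₂ ≈ (0.030, -0.776, 0.630); φ = arcsin(p_z) ≈ 39.05°, λ = atan2(p_y, p_x) ≈ -87.78°.

≈ lat 39.0°N, lon 87.8°W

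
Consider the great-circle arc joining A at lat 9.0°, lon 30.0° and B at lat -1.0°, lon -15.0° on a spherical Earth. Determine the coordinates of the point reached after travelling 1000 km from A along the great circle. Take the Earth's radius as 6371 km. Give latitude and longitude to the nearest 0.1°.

≈ lat 7.3°, lon 21.1°

Convert each endpoint to a unit vector on the sphere (x = cos φ cos λ, y = cos φ sin λ, z = sin φ).
The central angle between the endpoints is δ = arccos(p₁·p₂) ≈ 0.802 rad (45.9°). The total great-circle distance is δ·R ≈ 0.802 × 6371 ≈ 5107 km, so the target fraction is f = 1000/5107 ≈ 0.196.
Interpolate at f ≈ 0.196 with slerp weights a = sin((1−f)δ)/sin δ ≈ 0.836, b = sin(fδ)/sin δ ≈ 0.218.
p = a·p₁ + b·p₂ ≈ (0.926, 0.357, 0.127); φ = arcsin(p_z) ≈ 7.30°, λ = atan2(p_y, p_x) ≈ 21.08°.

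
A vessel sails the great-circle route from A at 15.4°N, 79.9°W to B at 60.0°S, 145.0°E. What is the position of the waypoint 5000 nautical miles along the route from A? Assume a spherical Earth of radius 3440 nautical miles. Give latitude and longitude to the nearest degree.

Convert each endpoint to a unit vector on the sphere (x = cos φ cos λ, y = cos φ sin λ, z = sin φ).
The central angle between the endpoints is δ = arccos(p₁·p₂) ≈ 2.179 rad (124.9°). The total great-circle distance is δ·R ≈ 2.179 × 3440 ≈ 7496 nmi, so the target fraction is f = 5000/7496 ≈ 0.667.
Interpolate at f ≈ 0.667 with slerp weights a = sin((1−f)δ)/sin δ ≈ 0.809, b = sin(fδ)/sin δ ≈ 1.210.
p = a·p₁ + b·p₂ ≈ (-0.359, -0.420, -0.833); φ = arcsin(p_z) ≈ -56.44°, λ = atan2(p_y, p_x) ≈ -130.49°.

≈ 56°S, 130°W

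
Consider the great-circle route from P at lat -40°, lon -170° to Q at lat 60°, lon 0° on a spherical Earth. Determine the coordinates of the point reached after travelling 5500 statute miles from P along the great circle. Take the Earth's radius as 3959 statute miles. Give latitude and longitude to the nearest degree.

≈ lat 38°, lon -152°

Write both endpoints as unit vectors p₁, p₂ with components (cos φ cos λ, cos φ sin λ, sin φ).
The central angle between the endpoints is δ = arccos(p₁·p₂) ≈ 2.776 rad (159.0°). The total great-circle distance is δ·R ≈ 2.776 × 3959 ≈ 10990 mi, so the target fraction is f = 5500/10990 ≈ 0.500.
Interpolate at f ≈ 0.500 with slerp weights a = sin((1−f)δ)/sin δ ≈ 2.749, b = sin(fδ)/sin δ ≈ 2.750.
p = a·p₁ + b·p₂ ≈ (-0.699, -0.366, 0.615); φ = arcsin(p_z) ≈ 37.94°, λ = atan2(p_y, p_x) ≈ -152.37°.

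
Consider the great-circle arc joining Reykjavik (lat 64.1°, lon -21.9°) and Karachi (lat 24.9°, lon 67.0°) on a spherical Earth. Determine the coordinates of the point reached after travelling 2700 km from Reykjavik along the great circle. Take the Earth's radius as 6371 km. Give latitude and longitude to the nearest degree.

≈ lat 59°, lon 29°

Write both endpoints as unit vectors p₁, p₂ with components (cos φ cos λ, cos φ sin λ, sin φ).
The central angle between the endpoints is δ = arccos(p₁·p₂) ≈ 1.174 rad (67.3°). The total great-circle distance is δ·R ≈ 1.174 × 6371 ≈ 7480 km, so the target fraction is f = 2700/7480 ≈ 0.361.
Interpolate at f ≈ 0.361 with slerp weights a = sin((1−f)δ)/sin δ ≈ 0.739, b = sin(fδ)/sin δ ≈ 0.446.
p = a·p₁ + b·p₂ ≈ (0.458, 0.252, 0.853); φ = arcsin(p_z) ≈ 58.51°, λ = atan2(p_y, p_x) ≈ 28.82°.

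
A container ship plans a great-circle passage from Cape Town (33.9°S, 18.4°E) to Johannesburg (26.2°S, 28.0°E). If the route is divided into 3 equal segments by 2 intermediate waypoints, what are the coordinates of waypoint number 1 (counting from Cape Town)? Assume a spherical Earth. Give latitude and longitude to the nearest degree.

Convert each endpoint to a unit vector on the sphere (x = cos φ cos λ, y = cos φ sin λ, z = sin φ).
The central angle between the endpoints is δ = arccos(p₁·p₂) ≈ 0.198 rad (11.3°).
Interpolate at f = 1/3 with slerp weights a = sin((1−f)δ)/sin δ ≈ 0.669, b = sin(fδ)/sin δ ≈ 0.335.
p = a·p₁ + b·p₂ ≈ (0.793, 0.317, -0.521); φ = arcsin(p_z) ≈ -31.41°, λ = atan2(p_y, p_x) ≈ 21.77°.

≈ 31°S, 22°E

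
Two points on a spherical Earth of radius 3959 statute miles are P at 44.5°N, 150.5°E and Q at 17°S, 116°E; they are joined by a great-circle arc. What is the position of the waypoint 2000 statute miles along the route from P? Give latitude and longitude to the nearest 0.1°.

≈ 19.4°N, 133.2°E

From cos δ = sin φ₁ sin φ₂ + cos φ₁ cos φ₂ cos Δλ, the central angle is δ ≈ 1.206 rad (69.1°). The total great-circle distance is δ·R ≈ 1.206 × 3959 ≈ 4773 mi, so the target fraction is f = 2000/4773 ≈ 0.419.
Interpolate at f ≈ 0.419 with slerp weights a = sin((1−f)δ)/sin δ ≈ 0.690, b = sin(fδ)/sin δ ≈ 0.518.
p = a·p₁ + b·p₂ ≈ (-0.646, 0.688, 0.332); φ = arcsin(p_z) ≈ 19.40°, λ = atan2(p_y, p_x) ≈ 133.19°.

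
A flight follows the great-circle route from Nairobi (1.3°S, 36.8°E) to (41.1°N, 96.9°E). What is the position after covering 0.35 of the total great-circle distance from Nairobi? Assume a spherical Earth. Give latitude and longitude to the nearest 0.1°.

Convert each endpoint to a unit vector on the sphere (x = cos φ cos λ, y = cos φ sin λ, z = sin φ).
The central angle between the endpoints is δ = arccos(p₁·p₂) ≈ 1.202 rad (68.9°).
Interpolate at f = 0.35 with slerp weights a = sin((1−f)δ)/sin δ ≈ 0.755, b = sin(fδ)/sin δ ≈ 0.438.
p = a·p₁ + b·p₂ ≈ (0.565, 0.780, 0.271); φ = arcsin(p_z) ≈ 15.70°, λ = atan2(p_y, p_x) ≈ 54.08°.

≈ (15.7°N, 54.1°E)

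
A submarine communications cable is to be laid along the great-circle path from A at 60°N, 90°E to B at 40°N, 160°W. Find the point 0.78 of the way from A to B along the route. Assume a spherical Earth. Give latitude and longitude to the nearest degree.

≈ 52°N, 172°W

Write both endpoints as unit vectors p₁, p₂ with components (cos φ cos λ, cos φ sin λ, sin φ).
The central angle between the endpoints is δ = arccos(p₁·p₂) ≈ 1.131 rad (64.8°).
Interpolate at f = 0.78 with slerp weights a = sin((1−f)δ)/sin δ ≈ 0.272, b = sin(fδ)/sin δ ≈ 0.853.
p = a·p₁ + b·p₂ ≈ (-0.614, -0.087, 0.784); φ = arcsin(p_z) ≈ 51.65°, λ = atan2(p_y, p_x) ≈ -171.89°.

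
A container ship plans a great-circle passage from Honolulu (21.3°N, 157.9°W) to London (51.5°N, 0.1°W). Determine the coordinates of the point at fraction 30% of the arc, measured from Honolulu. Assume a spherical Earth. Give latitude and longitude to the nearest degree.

Convert each endpoint to a unit vector on the sphere (x = cos φ cos λ, y = cos φ sin λ, z = sin φ).
The central angle between the endpoints is δ = arccos(p₁·p₂) ≈ 1.826 rad (104.6°).
Interpolate at f = 0.30 with slerp weights a = sin((1−f)δ)/sin δ ≈ 0.990, b = sin(fδ)/sin δ ≈ 0.538.
p = a·p₁ + b·p₂ ≈ (-0.519, -0.347, 0.781); φ = arcsin(p_z) ≈ 51.34°, λ = atan2(p_y, p_x) ≈ -146.21°.

≈ 51°N, 146°W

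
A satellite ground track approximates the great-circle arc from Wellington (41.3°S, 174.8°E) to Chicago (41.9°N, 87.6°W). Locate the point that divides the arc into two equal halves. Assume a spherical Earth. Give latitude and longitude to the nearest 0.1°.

≈ 0.5°N, 136.7°W

The haversine formula gives a central angle δ ≈ 2.111 rad (121.0°) between the endpoints.
Interpolate at f = 1/2 with slerp weights a = sin((1−f)δ)/sin δ ≈ 1.015, b = sin(fδ)/sin δ ≈ 1.015.
p = a·p₁ + b·p₂ ≈ (-0.728, -0.686, 0.008); φ = arcsin(p_z) ≈ 0.46°, λ = atan2(p_y, p_x) ≈ -136.70°.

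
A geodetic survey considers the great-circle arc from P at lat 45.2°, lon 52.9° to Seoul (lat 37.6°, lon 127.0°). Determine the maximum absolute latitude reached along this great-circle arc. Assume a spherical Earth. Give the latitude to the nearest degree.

The great circle lies in the plane with unit normal n̂ = (p₁ × p₂)/|p₁ × p₂|.
Here n̂_z ≈ +0.663; the vertex latitude is φ_max = arccos|n̂_z| ≈ 48.5°.
Check via Clairaut: cos φ_max = |cos φ₁| · sin C = cos(45.2°)·sin(70.1°) ≈ 0.663, again giving ≈ 48.5°.

≈ 49°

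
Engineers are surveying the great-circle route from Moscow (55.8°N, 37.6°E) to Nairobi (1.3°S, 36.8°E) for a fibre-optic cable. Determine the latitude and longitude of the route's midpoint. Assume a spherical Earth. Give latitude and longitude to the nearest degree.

≈ 27°N, 37°E

From cos δ = sin φ₁ sin φ₂ + cos φ₁ cos φ₂ cos Δλ, the central angle is δ ≈ 0.997 rad (57.1°).
Interpolate at f = 1/2 with slerp weights a = sin((1−f)δ)/sin δ ≈ 0.569, b = sin(fδ)/sin δ ≈ 0.569.
p = a·p₁ + b·p₂ ≈ (0.709, 0.536, 0.458); φ = arcsin(p_z) ≈ 27.25°, λ = atan2(p_y, p_x) ≈ 37.09°.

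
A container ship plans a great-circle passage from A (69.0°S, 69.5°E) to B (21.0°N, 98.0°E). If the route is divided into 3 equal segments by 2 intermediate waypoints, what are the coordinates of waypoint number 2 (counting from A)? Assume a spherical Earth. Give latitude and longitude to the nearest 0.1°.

Write both endpoints as unit vectors p₁, p₂ with components (cos φ cos λ, cos φ sin λ, sin φ).
The central angle between the endpoints is δ = arccos(p₁·p₂) ≈ 1.611 rad (92.3°).
Interpolate at f = 2/3 with slerp weights a = sin((1−f)δ)/sin δ ≈ 0.512, b = sin(fδ)/sin δ ≈ 0.880.
p = a·p₁ + b·p₂ ≈ (-0.050, 0.985, -0.163); φ = arcsin(p_z) ≈ -9.37°, λ = atan2(p_y, p_x) ≈ 92.91°.

≈ (9.4°S, 92.9°E)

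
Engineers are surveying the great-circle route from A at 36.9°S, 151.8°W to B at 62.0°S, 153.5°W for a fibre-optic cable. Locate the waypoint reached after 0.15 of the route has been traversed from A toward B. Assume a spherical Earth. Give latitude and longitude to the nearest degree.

≈ 41°S, 152°W

Write both endpoints as unit vectors p₁, p₂ with components (cos φ cos λ, cos φ sin λ, sin φ).
The central angle between the endpoints is δ = arccos(p₁·p₂) ≈ 0.438 rad (25.1°).
Interpolate at f = 0.15 with slerp weights a = sin((1−f)δ)/sin δ ≈ 0.858, b = sin(fδ)/sin δ ≈ 0.155.
p = a·p₁ + b·p₂ ≈ (-0.670, -0.357, -0.652); φ = arcsin(p_z) ≈ -40.67°, λ = atan2(p_y, p_x) ≈ -151.96°.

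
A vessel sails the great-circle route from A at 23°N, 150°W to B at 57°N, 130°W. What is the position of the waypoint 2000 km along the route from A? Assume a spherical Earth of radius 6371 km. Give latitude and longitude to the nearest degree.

≈ 40°N, 143°W

From cos δ = sin φ₁ sin φ₂ + cos φ₁ cos φ₂ cos Δλ, the central angle is δ ≈ 0.645 rad (37.0°). The total great-circle distance is δ·R ≈ 0.645 × 6371 ≈ 4112 km, so the target fraction is f = 2000/4112 ≈ 0.486.
Interpolate at f ≈ 0.486 with slerp weights a = sin((1−f)δ)/sin δ ≈ 0.541, b = sin(fδ)/sin δ ≈ 0.513.
p = a·p₁ + b·p₂ ≈ (-0.611, -0.463, 0.642); φ = arcsin(p_z) ≈ 39.93°, λ = atan2(p_y, p_x) ≈ -142.84°.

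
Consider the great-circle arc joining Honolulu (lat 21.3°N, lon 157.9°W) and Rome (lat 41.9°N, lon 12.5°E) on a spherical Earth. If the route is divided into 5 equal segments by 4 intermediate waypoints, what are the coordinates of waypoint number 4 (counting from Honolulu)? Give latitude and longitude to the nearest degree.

≈ lat 65°N, lon 3°E

Convert each endpoint to a unit vector on the sphere (x = cos φ cos λ, y = cos φ sin λ, z = sin φ).
The central angle between the endpoints is δ = arccos(p₁·p₂) ≈ 2.028 rad (116.2°).
Interpolate at f = 4/5 with slerp weights a = sin((1−f)δ)/sin δ ≈ 0.440, b = sin(fδ)/sin δ ≈ 1.113.
p = a·p₁ + b·p₂ ≈ (0.429, 0.025, 0.903); φ = arcsin(p_z) ≈ 64.54°, λ = atan2(p_y, p_x) ≈ 3.36°.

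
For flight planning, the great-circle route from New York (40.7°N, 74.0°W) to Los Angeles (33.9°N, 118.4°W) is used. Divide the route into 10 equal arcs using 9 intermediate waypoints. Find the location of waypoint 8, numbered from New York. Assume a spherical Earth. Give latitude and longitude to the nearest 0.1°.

≈ (36.6°N, 110.3°W)

From cos δ = sin φ₁ sin φ₂ + cos φ₁ cos φ₂ cos Δλ, the central angle is δ ≈ 0.621 rad (35.6°).
Interpolate at f = 8/10 with slerp weights a = sin((1−f)δ)/sin δ ≈ 0.213, b = sin(fδ)/sin δ ≈ 0.819.
p = a·p₁ + b·p₂ ≈ (-0.279, -0.753, 0.596); φ = arcsin(p_z) ≈ 36.56°, λ = atan2(p_y, p_x) ≈ -110.32°.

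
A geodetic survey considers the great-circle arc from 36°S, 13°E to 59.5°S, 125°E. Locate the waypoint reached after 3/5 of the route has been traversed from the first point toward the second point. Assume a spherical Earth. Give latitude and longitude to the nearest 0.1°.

≈ 64.7°S, 64.3°E

Write both endpoints as unit vectors p₁, p₂ with components (cos φ cos λ, cos φ sin λ, sin φ).
The central angle between the endpoints is δ = arccos(p₁·p₂) ≈ 1.210 rad (69.4°).
Interpolate at f = 3/5 with slerp weights a = sin((1−f)δ)/sin δ ≈ 0.497, b = sin(fδ)/sin δ ≈ 0.710.
p = a·p₁ + b·p₂ ≈ (0.186, 0.386, -0.904); φ = arcsin(p_z) ≈ -64.67°, λ = atan2(p_y, p_x) ≈ 64.30°.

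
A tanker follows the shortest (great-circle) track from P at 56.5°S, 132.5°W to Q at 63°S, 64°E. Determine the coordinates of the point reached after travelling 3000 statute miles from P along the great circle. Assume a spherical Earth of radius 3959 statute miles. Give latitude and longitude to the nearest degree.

≈ 79°S, 79°E

Convert each endpoint to a unit vector on the sphere (x = cos φ cos λ, y = cos φ sin λ, z = sin φ).
The central angle between the endpoints is δ = arccos(p₁·p₂) ≈ 1.044 rad (59.8°). The total great-circle distance is δ·R ≈ 1.044 × 3959 ≈ 4133 mi, so the target fraction is f = 3000/4133 ≈ 0.726.
Interpolate at f ≈ 0.726 with slerp weights a = sin((1−f)δ)/sin δ ≈ 0.327, b = sin(fδ)/sin δ ≈ 0.795.
p = a·p₁ + b·p₂ ≈ (0.036, 0.192, -0.981); φ = arcsin(p_z) ≈ -78.76°, λ = atan2(p_y, p_x) ≈ 79.23°.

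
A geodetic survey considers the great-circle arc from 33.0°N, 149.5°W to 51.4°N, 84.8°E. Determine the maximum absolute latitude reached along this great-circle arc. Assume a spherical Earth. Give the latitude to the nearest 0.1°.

≈ 64.7°N

The great circle lies in the plane with unit normal n̂ = (p₁ × p₂)/|p₁ × p₂|.
Here n̂_z ≈ -0.428; the vertex latitude is φ_max = arccos|n̂_z| ≈ 64.7°.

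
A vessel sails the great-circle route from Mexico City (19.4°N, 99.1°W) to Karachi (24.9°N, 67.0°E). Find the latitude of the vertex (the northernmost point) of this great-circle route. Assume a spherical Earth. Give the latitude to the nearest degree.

The great circle lies in the plane with unit normal n̂ = (p₁ × p₂)/|p₁ × p₂|.
Here n̂_z ≈ +0.284; the vertex latitude is φ_max = arccos|n̂_z| ≈ 73.5°.
Check via Clairaut: cos φ_max = |cos φ₁| · sin C = cos(19.4°)·sin(17.5°) ≈ 0.284, again giving ≈ 73.5°.

≈ 73°N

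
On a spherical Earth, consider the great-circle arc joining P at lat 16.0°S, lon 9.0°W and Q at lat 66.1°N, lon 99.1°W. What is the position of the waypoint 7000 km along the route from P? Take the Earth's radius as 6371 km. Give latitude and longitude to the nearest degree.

≈ lat 41°N, lon 38°W

From cos δ = sin φ₁ sin φ₂ + cos φ₁ cos φ₂ cos Δλ, the central angle is δ ≈ 1.826 rad (104.6°). The total great-circle distance is δ·R ≈ 1.826 × 6371 ≈ 11635 km, so the target fraction is f = 7000/11635 ≈ 0.602.
Interpolate at f ≈ 0.602 with slerp weights a = sin((1−f)δ)/sin δ ≈ 0.687, b = sin(fδ)/sin δ ≈ 0.921.
p = a·p₁ + b·p₂ ≈ (0.594, -0.472, 0.652); φ = arcsin(p_z) ≈ 40.70°, λ = atan2(p_y, p_x) ≈ -38.47°.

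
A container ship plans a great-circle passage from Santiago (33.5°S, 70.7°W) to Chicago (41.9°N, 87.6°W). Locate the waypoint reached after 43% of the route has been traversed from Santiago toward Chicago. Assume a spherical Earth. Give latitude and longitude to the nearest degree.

From cos δ = sin φ₁ sin φ₂ + cos φ₁ cos φ₂ cos Δλ, the central angle is δ ≈ 1.344 rad (77.0°).
Interpolate at f = 0.43 with slerp weights a = sin((1−f)δ)/sin δ ≈ 0.711, b = sin(fδ)/sin δ ≈ 0.561.
p = a·p₁ + b·p₂ ≈ (0.214, -0.977, -0.018); φ = arcsin(p_z) ≈ -1.05°, λ = atan2(p_y, p_x) ≈ -77.67°.

≈ 1°S, 78°W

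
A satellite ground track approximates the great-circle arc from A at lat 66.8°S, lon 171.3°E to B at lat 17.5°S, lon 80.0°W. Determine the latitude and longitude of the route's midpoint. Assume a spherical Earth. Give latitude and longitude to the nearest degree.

≈ lat 53°S, lon 104°W

From cos δ = sin φ₁ sin φ₂ + cos φ₁ cos φ₂ cos Δλ, the central angle is δ ≈ 1.414 rad (81.0°).
Interpolate at f = 1/2 with slerp weights a = sin((1−f)δ)/sin δ ≈ 0.658, b = sin(fδ)/sin δ ≈ 0.658.
p = a·p₁ + b·p₂ ≈ (-0.147, -0.579, -0.802); φ = arcsin(p_z) ≈ -53.35°, λ = atan2(p_y, p_x) ≈ -104.27°.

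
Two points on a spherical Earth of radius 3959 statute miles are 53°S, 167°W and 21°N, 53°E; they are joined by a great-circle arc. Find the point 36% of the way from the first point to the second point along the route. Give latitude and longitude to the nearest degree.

≈ 49°S, 111°E

Convert each endpoint to a unit vector on the sphere (x = cos φ cos λ, y = cos φ sin λ, z = sin φ).
The central angle between the endpoints is δ = arccos(p₁·p₂) ≈ 2.370 rad (135.8°).
Interpolate at f = 0.36 with slerp weights a = sin((1−f)δ)/sin δ ≈ 1.432, b = sin(fδ)/sin δ ≈ 1.080.
p = a·p₁ + b·p₂ ≈ (-0.233, 0.611, -0.756); φ = arcsin(p_z) ≈ -49.14°, λ = atan2(p_y, p_x) ≈ 110.83°.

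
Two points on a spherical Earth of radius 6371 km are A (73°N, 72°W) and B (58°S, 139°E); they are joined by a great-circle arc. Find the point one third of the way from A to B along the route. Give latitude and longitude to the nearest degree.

Write both endpoints as unit vectors p₁, p₂ with components (cos φ cos λ, cos φ sin λ, sin φ).
The central angle between the endpoints is δ = arccos(p₁·p₂) ≈ 2.805 rad (160.7°).
Interpolate at f = 1/3 with slerp weights a = sin((1−f)δ)/sin δ ≈ 2.891, b = sin(fδ)/sin δ ≈ 2.434.
p = a·p₁ + b·p₂ ≈ (-0.712, 0.042, 0.701); φ = arcsin(p_z) ≈ 44.48°, λ = atan2(p_y, p_x) ≈ 176.60°.

≈ (44°N, 177°E)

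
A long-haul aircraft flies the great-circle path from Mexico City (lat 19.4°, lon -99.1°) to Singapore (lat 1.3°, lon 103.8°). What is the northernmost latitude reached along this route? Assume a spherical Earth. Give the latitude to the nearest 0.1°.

The great circle lies in the plane with unit normal n̂ = (p₁ × p₂)/|p₁ × p₂|.
Here n̂_z ≈ -0.722; the vertex latitude is φ_max = arccos|n̂_z| ≈ 43.8°.
Check via Clairaut: cos φ_max = |cos φ₁| · sin C = cos(19.4°)·sin(49.9°) ≈ 0.722, again giving ≈ 43.8°.

≈ 43.8°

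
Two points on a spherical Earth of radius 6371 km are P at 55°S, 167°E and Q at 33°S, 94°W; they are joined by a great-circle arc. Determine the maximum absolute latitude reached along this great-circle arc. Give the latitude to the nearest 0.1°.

The great circle lies in the plane with unit normal n̂ = (p₁ × p₂)/|p₁ × p₂|.
Here n̂_z ≈ +0.512; the vertex latitude is φ_max = arccos|n̂_z| ≈ 59.2°.
Check via Clairaut: cos φ_max = |cos φ₁| · sin C = cos(55.0°)·sin(116.9°) ≈ 0.512, again giving ≈ 59.2°.

≈ 59.2°S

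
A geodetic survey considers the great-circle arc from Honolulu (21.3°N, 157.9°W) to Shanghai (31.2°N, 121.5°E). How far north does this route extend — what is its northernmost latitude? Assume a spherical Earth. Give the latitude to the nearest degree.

The great circle lies in the plane with unit normal n̂ = (p₁ × p₂)/|p₁ × p₂|.
Here n̂_z ≈ -0.829; the vertex latitude is φ_max = arccos|n̂_z| ≈ 34.0°.

≈ 34°N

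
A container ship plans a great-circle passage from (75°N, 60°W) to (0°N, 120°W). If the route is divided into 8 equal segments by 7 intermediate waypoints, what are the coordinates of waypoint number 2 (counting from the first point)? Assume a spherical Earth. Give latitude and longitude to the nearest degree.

Convert each endpoint to a unit vector on the sphere (x = cos φ cos λ, y = cos φ sin λ, z = sin φ).
The central angle between the endpoints is δ = arccos(p₁·p₂) ≈ 1.441 rad (82.6°).
Interpolate at f = 2/8 with slerp weights a = sin((1−f)δ)/sin δ ≈ 0.890, b = sin(fδ)/sin δ ≈ 0.356.
p = a·p₁ + b·p₂ ≈ (-0.063, -0.507, 0.859); φ = arcsin(p_z) ≈ 59.26°, λ = atan2(p_y, p_x) ≈ -97.03°.

≈ (59°N, 97°W)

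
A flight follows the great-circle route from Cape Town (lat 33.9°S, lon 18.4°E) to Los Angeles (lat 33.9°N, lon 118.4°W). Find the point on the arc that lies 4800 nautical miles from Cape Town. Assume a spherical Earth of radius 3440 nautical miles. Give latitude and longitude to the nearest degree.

Convert each endpoint to a unit vector on the sphere (x = cos φ cos λ, y = cos φ sin λ, z = sin φ).
The central angle between the endpoints is δ = arccos(p₁·p₂) ≈ 2.521 rad (144.4°). The total great-circle distance is δ·R ≈ 2.521 × 3440 ≈ 8671 nmi, so the target fraction is f = 4800/8671 ≈ 0.554.
Interpolate at f ≈ 0.554 with slerp weights a = sin((1−f)δ)/sin δ ≈ 1.551, b = sin(fδ)/sin δ ≈ 1.692.
p = a·p₁ + b·p₂ ≈ (0.553, -0.829, 0.079); φ = arcsin(p_z) ≈ 4.52°, λ = atan2(p_y, p_x) ≈ -56.29°.

≈ lat 5°N, lon 56°W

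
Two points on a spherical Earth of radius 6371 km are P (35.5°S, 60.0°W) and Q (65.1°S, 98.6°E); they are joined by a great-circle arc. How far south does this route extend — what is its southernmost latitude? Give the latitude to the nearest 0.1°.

≈ 82.7°S

The great circle lies in the plane with unit normal n̂ = (p₁ × p₂)/|p₁ × p₂|.
Here n̂_z ≈ +0.128; the vertex latitude is φ_max = arccos|n̂_z| ≈ 82.7°.
Check via Clairaut: cos φ_max = |cos φ₁| · sin C = cos(35.5°)·sin(171.0°) ≈ 0.128, again giving ≈ 82.7°.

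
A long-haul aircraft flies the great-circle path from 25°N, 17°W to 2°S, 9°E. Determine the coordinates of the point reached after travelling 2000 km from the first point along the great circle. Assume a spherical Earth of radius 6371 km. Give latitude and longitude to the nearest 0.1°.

≈ 12.1°N, 3.7°W

Write both endpoints as unit vectors p₁, p₂ with components (cos φ cos λ, cos φ sin λ, sin φ).
The central angle between the endpoints is δ = arccos(p₁·p₂) ≈ 0.645 rad (36.9°). The total great-circle distance is δ·R ≈ 0.645 × 6371 ≈ 4107 km, so the target fraction is f = 2000/4107 ≈ 0.487.
Interpolate at f ≈ 0.487 with slerp weights a = sin((1−f)δ)/sin δ ≈ 0.540, b = sin(fδ)/sin δ ≈ 0.514.
p = a·p₁ + b·p₂ ≈ (0.976, -0.063, 0.210); φ = arcsin(p_z) ≈ 12.15°, λ = atan2(p_y, p_x) ≈ -3.69°.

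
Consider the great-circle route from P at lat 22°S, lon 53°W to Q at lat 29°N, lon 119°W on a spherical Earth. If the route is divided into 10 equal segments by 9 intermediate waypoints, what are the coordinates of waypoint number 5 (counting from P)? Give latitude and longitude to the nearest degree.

Convert each endpoint to a unit vector on the sphere (x = cos φ cos λ, y = cos φ sin λ, z = sin φ).
The central angle between the endpoints is δ = arccos(p₁·p₂) ≈ 1.422 rad (81.5°).
Interpolate at f = 5/10 with slerp weights a = sin((1−f)δ)/sin δ ≈ 0.660, b = sin(fδ)/sin δ ≈ 0.660.
p = a·p₁ + b·p₂ ≈ (0.088, -0.993, 0.073); φ = arcsin(p_z) ≈ 4.17°, λ = atan2(p_y, p_x) ≈ -84.91°.

≈ lat 4°N, lon 85°W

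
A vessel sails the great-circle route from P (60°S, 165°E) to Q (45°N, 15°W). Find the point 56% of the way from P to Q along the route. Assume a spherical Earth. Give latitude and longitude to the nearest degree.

Convert each endpoint to a unit vector on the sphere (x = cos φ cos λ, y = cos φ sin λ, z = sin φ).
The central angle between the endpoints is δ = arccos(p₁·p₂) ≈ 2.880 rad (165.0°).
Interpolate at f = 0.56 with slerp weights a = sin((1−f)δ)/sin δ ≈ 3.687, b = sin(fδ)/sin δ ≈ 3.860.
p = a·p₁ + b·p₂ ≈ (0.856, -0.229, -0.463); φ = arcsin(p_z) ≈ -27.60°, λ = atan2(p_y, p_x) ≈ -15.00°.

≈ (28°S, 15°W)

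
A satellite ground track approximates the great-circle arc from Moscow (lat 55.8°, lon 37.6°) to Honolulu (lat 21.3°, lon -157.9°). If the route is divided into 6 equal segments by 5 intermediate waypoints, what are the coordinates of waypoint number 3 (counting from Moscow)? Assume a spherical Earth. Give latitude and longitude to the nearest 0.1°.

Convert each endpoint to a unit vector on the sphere (x = cos φ cos λ, y = cos φ sin λ, z = sin φ).
The central angle between the endpoints is δ = arccos(p₁·p₂) ≈ 1.776 rad (101.8°).
Interpolate at f = 3/6 with slerp weights a = sin((1−f)δ)/sin δ ≈ 0.793, b = sin(fδ)/sin δ ≈ 0.793.
p = a·p₁ + b·p₂ ≈ (-0.331, -0.006, 0.944); φ = arcsin(p_z) ≈ 70.65°, λ = atan2(p_y, p_x) ≈ -178.96°.

≈ lat 70.7°, lon -179.0°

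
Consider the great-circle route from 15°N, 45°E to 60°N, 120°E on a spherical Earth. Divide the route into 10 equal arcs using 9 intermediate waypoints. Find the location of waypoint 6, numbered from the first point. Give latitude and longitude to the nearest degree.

Write both endpoints as unit vectors p₁, p₂ with components (cos φ cos λ, cos φ sin λ, sin φ).
The central angle between the endpoints is δ = arccos(p₁·p₂) ≈ 1.214 rad (69.6°).
Interpolate at f = 6/10 with slerp weights a = sin((1−f)δ)/sin δ ≈ 0.498, b = sin(fδ)/sin δ ≈ 0.710.
p = a·p₁ + b·p₂ ≈ (0.163, 0.648, 0.744); φ = arcsin(p_z) ≈ 48.09°, λ = atan2(p_y, p_x) ≈ 75.91°.

≈ 48°N, 76°E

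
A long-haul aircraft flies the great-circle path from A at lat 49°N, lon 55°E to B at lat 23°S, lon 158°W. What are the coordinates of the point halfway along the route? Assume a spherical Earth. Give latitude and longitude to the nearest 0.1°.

≈ lat 35.3°N, lon 158.0°E

Convert each endpoint to a unit vector on the sphere (x = cos φ cos λ, y = cos φ sin λ, z = sin φ).
The central angle between the endpoints is δ = arccos(p₁·p₂) ≈ 2.500 rad (143.3°).
Interpolate at f = 1/2 with slerp weights a = sin((1−f)δ)/sin δ ≈ 1.587, b = sin(fδ)/sin δ ≈ 1.587.
p = a·p₁ + b·p₂ ≈ (-0.757, 0.306, 0.577); φ = arcsin(p_z) ≈ 35.27°, λ = atan2(p_y, p_x) ≈ 158.02°.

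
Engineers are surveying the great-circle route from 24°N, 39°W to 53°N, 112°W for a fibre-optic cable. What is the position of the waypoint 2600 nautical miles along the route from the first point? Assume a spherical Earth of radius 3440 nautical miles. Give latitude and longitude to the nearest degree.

Write both endpoints as unit vectors p₁, p₂ with components (cos φ cos λ, cos φ sin λ, sin φ).
The central angle between the endpoints is δ = arccos(p₁·p₂) ≈ 1.064 rad (60.9°). The total great-circle distance is δ·R ≈ 1.064 × 3440 ≈ 3659 nmi, so the target fraction is f = 2600/3659 ≈ 0.711.
Interpolate at f ≈ 0.711 with slerp weights a = sin((1−f)δ)/sin δ ≈ 0.347, b = sin(fδ)/sin δ ≈ 0.785.
p = a·p₁ + b·p₂ ≈ (0.069, -0.637, 0.768); φ = arcsin(p_z) ≈ 50.14°, λ = atan2(p_y, p_x) ≈ -83.79°.

≈ 50°N, 84°W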